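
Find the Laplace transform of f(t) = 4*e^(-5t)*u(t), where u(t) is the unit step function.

Standard Laplace transform pair:
e^(-at)*u(t) <-> 1/(s+a)
With a = 5: L{4*e^(-5t)*u(t)} = 4/(s+5), ROC: Re(s) > -5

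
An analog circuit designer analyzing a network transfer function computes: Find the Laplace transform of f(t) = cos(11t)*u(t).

Standard pair: cos(wt)*u(t) <-> s/(s^2+w^2)
With w = 11: L{cos(11t)*u(t)} = s/(s^2+121)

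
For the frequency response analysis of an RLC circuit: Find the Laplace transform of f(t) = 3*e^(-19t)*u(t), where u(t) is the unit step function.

Standard Laplace transform pair:
e^(-at)*u(t) <-> 1/(s+a)
With a = 19: L{3*e^(-19t)*u(t)} = 3/(s+19), ROC: Re(s) > -19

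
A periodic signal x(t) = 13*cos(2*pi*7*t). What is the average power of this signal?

Average power of A*cos(wt) is A^2/2.
P = 13^2 / 2 = 169/2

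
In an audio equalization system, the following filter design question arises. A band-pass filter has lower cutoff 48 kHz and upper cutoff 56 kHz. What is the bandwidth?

Bandwidth = f_high - f_low
= 56 kHz - 48 kHz = 8 kHz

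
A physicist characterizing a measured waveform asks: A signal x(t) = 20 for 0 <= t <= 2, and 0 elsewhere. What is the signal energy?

Energy = integral of |x(t)|^2 dt over the signal duration
= 20^2 * 2 = 400 * 2 = 800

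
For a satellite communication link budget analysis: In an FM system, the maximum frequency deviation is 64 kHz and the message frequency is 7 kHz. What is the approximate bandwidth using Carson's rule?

Carson's rule: BW = 2*(delta_f + f_m)
= 2*(64 + 7) kHz = 142 kHz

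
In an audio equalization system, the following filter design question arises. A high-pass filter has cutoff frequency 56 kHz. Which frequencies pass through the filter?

A high-pass filter passes all frequencies above the cutoff frequency 56 kHz and attenuates lower frequencies.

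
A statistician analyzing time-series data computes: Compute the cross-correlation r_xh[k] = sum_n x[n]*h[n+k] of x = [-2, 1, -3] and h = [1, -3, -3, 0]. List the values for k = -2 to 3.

Both sequences indexed from 0 and zero outside their support.
Lags with overlap: k = -2 to 3.
  r_xh[-2] = x[2]*h[0] = -3
  r_xh[-1] = x[1]*h[0] + x[2]*h[1] = 10
  r_xh[0] = x[0]*h[0] + x[1]*h[1] + x[2]*h[2] = 4
  r_xh[1] = x[0]*h[1] + x[1]*h[2] + x[2]*h[3] = 3
  r_xh[2] = x[0]*h[2] + x[1]*h[3] = 6
  r_xh[3] = x[0]*h[3] = 0
r_xh = [-3, 10, 4, 3, 6, 0] (for k = -2, ..., 3)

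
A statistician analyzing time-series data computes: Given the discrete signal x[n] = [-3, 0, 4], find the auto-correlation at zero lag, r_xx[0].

The auto-correlation at zero lag r_xx[0] equals the signal energy.
r_xx[0] = sum of x[n]^2 = (-3)^2 + 0^2 + 4^2
= 9 + 0 + 16 = 25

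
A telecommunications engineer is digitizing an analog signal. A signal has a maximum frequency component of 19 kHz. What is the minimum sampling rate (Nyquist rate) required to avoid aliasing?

By the Nyquist-Shannon sampling theorem,
the minimum sampling rate (Nyquist rate) must be at least 2 * f_max.
Nyquist rate = 2 * 19 kHz = 38 kHz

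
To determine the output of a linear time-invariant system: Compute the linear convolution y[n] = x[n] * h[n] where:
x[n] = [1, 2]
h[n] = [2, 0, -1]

y[n] = sum_k x[k]*h[n-k]. Output length = len(x) + len(h) - 1 = 2 + 3 - 1 = 4.
y[0] = 1*2 = 2
y[1] = 2*2 + 1*0 = 4
y[2] = 2*0 + 1*-1 = -1
y[3] = 2*-1 = -2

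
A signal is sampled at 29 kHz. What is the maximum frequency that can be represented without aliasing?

The maximum frequency that can be represented without aliasing
is the Nyquist frequency: f_max = f_s / 2 = 29 kHz / 2 = 29/2 kHz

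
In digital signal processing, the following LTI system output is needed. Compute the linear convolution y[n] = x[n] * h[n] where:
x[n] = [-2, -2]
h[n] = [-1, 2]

y[n] = sum_k x[k]*h[n-k]. Output length = len(x) + len(h) - 1 = 2 + 2 - 1 = 3.
y[0] = -2*-1 = 2
y[1] = -2*-1 + -2*2 = -2
y[2] = -2*2 = -4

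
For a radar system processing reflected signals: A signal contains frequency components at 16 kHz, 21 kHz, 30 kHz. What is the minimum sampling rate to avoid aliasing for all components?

The highest frequency component is f_max = 30 kHz.
Nyquist rate = 2 * f_max = 2 * 30 kHz = 60 kHz.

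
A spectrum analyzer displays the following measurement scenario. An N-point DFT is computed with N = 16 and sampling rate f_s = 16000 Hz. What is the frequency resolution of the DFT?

DFT frequency resolution = f_s / N
= 16000 / 16 = 1000 Hz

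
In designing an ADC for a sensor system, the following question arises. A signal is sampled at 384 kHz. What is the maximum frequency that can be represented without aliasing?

The maximum frequency that can be represented without aliasing
is the Nyquist frequency: f_max = f_s / 2 = 384 kHz / 2 = 192 kHz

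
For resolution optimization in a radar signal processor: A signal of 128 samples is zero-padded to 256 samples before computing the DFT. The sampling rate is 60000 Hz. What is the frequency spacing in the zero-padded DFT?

Original DFT: N = 128, resolution = f_s/N = 60000/128 = 1875/4 Hz
Zero-padded DFT: N = 256, resolution = f_s/N = 60000/256 = 1875/8 Hz
Zero-padding interpolates the spectrum (finer frequency grid)
but does NOT improve the true spectral resolution (ability to resolve close frequencies).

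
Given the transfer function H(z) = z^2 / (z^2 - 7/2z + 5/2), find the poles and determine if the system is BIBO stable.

Poles are roots of the denominator: z^2 - 7/2z + 5/2 = 0.
Quadratic formula: z = [-(-7/2) +/- sqrt((-7/2)^2 - 4*(5/2))] / 2
Discriminant = 49/4 - 10 = 9/4; sqrt = 3/2.
z = (7/2 +/- 3/2) / 2 => z = 5/2 or z = 1.
|p1| = 1, |p2| = 5/2.
For BIBO stability, all poles must lie inside the unit circle (|p| < 1).
System is UNSTABLE since at least one |p| >= 1.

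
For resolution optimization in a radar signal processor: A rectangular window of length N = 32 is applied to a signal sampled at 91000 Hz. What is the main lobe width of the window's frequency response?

For a rectangular window of length N,
the main lobe width in frequency is 2*f_s/N.
= 2*91000/32 = 11375/2 Hz
This determines the minimum frequency separation for resolving two sinusoids.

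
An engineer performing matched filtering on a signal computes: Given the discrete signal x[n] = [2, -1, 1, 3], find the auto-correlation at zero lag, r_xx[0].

The auto-correlation at zero lag r_xx[0] equals the signal energy.
r_xx[0] = sum of x[n]^2 = 2^2 + (-1)^2 + 1^2 + 3^2
= 4 + 1 + 1 + 9 = 15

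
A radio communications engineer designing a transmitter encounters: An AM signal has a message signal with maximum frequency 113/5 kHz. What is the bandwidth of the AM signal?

In AM (double-sideband), the bandwidth is twice the message frequency.
BW = 2 * f_m = 2 * 113/5 kHz = 226/5 kHz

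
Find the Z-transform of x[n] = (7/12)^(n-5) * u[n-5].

Time-shifting property: if X(z) = Z{x[n]}, then Z{x[n-d]} = z^(-d) * X(z)
X(z) = z/(z - 7/12) for x[n] = (7/12)^n * u[n]
Z{x[n-5]} = z^(-5) * z/(z - 7/12) = z^(-4)/(z - 7/12)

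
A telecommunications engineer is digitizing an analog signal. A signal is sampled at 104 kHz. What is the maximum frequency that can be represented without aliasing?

The maximum frequency that can be represented without aliasing
is the Nyquist frequency: f_max = f_s / 2 = 104 kHz / 2 = 52 kHz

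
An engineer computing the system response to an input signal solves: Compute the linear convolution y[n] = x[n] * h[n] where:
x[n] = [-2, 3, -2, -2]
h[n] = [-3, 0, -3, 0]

y[n] = sum_k x[k]*h[n-k]. Output length = len(x) + len(h) - 1 = 4 + 4 - 1 = 7.
y[0] = -2*-3 = 6
y[1] = 3*-3 + -2*0 = -9
y[2] = -2*-3 + 3*0 + -2*-3 = 12
y[3] = -2*-3 + -2*0 + 3*-3 + -2*0 = -3
y[4] = -2*0 + -2*-3 + 3*0 = 6
y[5] = -2*-3 + -2*0 = 6
y[6] = -2*0 = 0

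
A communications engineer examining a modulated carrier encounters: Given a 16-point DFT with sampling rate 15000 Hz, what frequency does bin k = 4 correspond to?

The frequency of DFT bin k is: f_k = k * f_s / N
f_4 = 4 * 15000 / 16 = 3750 Hz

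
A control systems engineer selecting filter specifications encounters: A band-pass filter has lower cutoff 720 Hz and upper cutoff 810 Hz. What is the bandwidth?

Bandwidth = f_high - f_low
= 810 Hz - 720 Hz = 90 Hz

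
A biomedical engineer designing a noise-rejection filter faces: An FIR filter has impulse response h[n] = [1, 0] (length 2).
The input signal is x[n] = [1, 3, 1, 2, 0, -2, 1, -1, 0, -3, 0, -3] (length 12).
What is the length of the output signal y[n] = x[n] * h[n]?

For linear convolution, the output length is:
len(y) = len(x) + len(h) - 1 = 12 + 2 - 1 = 13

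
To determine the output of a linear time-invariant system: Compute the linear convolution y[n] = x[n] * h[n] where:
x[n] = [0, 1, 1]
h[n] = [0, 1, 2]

y[n] = sum_k x[k]*h[n-k]. Output length = len(x) + len(h) - 1 = 3 + 3 - 1 = 5.
y[0] = 0*0 = 0
y[1] = 1*0 + 0*1 = 0
y[2] = 1*0 + 1*1 + 0*2 = 1
y[3] = 1*1 + 1*2 = 3
y[4] = 1*2 = 2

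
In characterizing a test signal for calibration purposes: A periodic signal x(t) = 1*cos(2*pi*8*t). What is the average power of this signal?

Average power of A*cos(wt) is A^2/2.
P = 1^2 / 2 = 1/2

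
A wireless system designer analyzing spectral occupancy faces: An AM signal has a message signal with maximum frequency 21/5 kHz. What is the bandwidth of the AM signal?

In AM (double-sideband), the bandwidth is twice the message frequency.
BW = 2 * f_m = 2 * 21/5 kHz = 42/5 kHz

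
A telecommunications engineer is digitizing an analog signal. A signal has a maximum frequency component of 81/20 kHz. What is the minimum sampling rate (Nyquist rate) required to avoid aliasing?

By the Nyquist-Shannon sampling theorem,
the minimum sampling rate (Nyquist rate) must be at least 2 * f_max.
Nyquist rate = 2 * 81/20 kHz = 81/10 kHz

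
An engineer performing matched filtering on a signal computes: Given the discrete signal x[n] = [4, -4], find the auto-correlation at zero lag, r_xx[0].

The auto-correlation at zero lag r_xx[0] equals the signal energy.
r_xx[0] = sum of x[n]^2 = 4^2 + (-4)^2
= 16 + 16 = 32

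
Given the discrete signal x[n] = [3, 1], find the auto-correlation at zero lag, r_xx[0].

The auto-correlation at zero lag r_xx[0] equals the signal energy.
r_xx[0] = sum of x[n]^2 = 3^2 + 1^2
= 9 + 1 = 10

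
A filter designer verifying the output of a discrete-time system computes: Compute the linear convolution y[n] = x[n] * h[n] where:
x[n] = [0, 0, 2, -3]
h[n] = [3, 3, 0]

y[n] = sum_k x[k]*h[n-k]. Output length = len(x) + len(h) - 1 = 4 + 3 - 1 = 6.
y[0] = 0*3 = 0
y[1] = 0*3 + 0*3 = 0
y[2] = 2*3 + 0*3 + 0*0 = 6
y[3] = -3*3 + 2*3 + 0*0 = -3
y[4] = -3*3 + 2*0 = -9
y[5] = -3*0 = 0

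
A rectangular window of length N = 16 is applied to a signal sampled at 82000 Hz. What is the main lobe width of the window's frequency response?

For a rectangular window of length N,
the main lobe width in frequency is 2*f_s/N.
= 2*82000/16 = 10250 Hz
This determines the minimum frequency separation for resolving two sinusoids.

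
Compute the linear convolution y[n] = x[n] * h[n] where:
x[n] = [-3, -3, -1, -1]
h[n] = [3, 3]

y[n] = sum_k x[k]*h[n-k]. Output length = len(x) + len(h) - 1 = 4 + 2 - 1 = 5.
y[0] = -3*3 = -9
y[1] = -3*3 + -3*3 = -18
y[2] = -1*3 + -3*3 = -12
y[3] = -1*3 + -1*3 = -6
y[4] = -1*3 = -3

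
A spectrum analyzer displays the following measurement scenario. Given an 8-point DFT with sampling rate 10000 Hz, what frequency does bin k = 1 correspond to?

The frequency of DFT bin k is: f_k = k * f_s / N
f_1 = 1 * 10000 / 8 = 1250 Hz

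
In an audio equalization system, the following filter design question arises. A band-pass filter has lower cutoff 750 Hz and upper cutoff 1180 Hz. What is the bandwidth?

Bandwidth = f_high - f_low
= 1180 Hz - 750 Hz = 430 Hz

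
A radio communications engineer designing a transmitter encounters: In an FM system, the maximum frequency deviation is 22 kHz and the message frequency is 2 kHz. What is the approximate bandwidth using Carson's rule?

Carson's rule: BW = 2*(delta_f + f_m)
= 2*(22 + 2) kHz = 48 kHz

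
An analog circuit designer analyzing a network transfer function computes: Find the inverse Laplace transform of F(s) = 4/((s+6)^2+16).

Standard pair: w/((s+a)^2+w^2) <-> e^(-at)*sin(wt)*u(t)
With a=6, w=4: f(t) = e^(-6t)*sin(4t)*u(t)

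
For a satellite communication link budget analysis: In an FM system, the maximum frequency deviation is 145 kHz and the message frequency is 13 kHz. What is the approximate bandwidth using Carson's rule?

Carson's rule: BW = 2*(delta_f + f_m)
= 2*(145 + 13) kHz = 316 kHz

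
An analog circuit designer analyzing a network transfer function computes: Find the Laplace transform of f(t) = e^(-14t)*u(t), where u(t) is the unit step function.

Standard Laplace transform pair:
e^(-at)*u(t) <-> 1/(s+a)
With a = 14: L{e^(-14t)*u(t)} = 1/(s+14), ROC: Re(s) > -14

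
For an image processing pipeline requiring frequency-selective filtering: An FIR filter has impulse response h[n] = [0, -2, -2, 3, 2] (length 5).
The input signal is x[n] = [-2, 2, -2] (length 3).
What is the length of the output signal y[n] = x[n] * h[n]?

For linear convolution, the output length is:
len(y) = len(x) + len(h) - 1 = 3 + 5 - 1 = 7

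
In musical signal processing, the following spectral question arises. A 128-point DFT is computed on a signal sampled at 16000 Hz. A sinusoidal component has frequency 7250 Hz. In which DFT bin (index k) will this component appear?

DFT frequency resolution = f_s/N = 16000/128 = 125 Hz
Bin index k = f_signal / resolution = 7250 / 125 = 58
The signal frequency 7250 Hz falls in DFT bin k = 58.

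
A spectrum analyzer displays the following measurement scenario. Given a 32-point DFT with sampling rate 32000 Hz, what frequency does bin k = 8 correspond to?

The frequency of DFT bin k is: f_k = k * f_s / N
f_8 = 8 * 32000 / 32 = 8000 Hz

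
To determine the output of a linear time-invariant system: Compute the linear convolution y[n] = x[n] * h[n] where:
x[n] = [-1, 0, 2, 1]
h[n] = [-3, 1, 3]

y[n] = sum_k x[k]*h[n-k]. Output length = len(x) + len(h) - 1 = 4 + 3 - 1 = 6.
y[0] = -1*-3 = 3
y[1] = 0*-3 + -1*1 = -1
y[2] = 2*-3 + 0*1 + -1*3 = -9
y[3] = 1*-3 + 2*1 + 0*3 = -1
y[4] = 1*1 + 2*3 = 7
y[5] = 1*3 = 3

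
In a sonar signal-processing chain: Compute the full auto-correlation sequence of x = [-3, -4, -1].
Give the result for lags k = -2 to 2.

r_xx[k] = sum_m x[m]*x[m+k], indexed from 0, for k = -2 to 2:
  r_xx[-2] = x[2]*x[0] = 3
  r_xx[-1] = x[1]*x[0] + x[2]*x[1] = 16
  r_xx[0] = x[0]*x[0] + x[1]*x[1] + x[2]*x[2] = 26
  r_xx[1] = x[0]*x[1] + x[1]*x[2] = 16
  r_xx[2] = x[0]*x[2] = 3
r_xx = [3, 16, 26, 16, 3]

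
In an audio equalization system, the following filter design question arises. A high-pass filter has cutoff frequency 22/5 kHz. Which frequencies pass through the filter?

A high-pass filter passes all frequencies above the cutoff frequency 22/5 kHz and attenuates lower frequencies.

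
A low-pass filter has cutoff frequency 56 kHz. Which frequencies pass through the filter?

A low-pass filter passes all frequencies below the cutoff frequency 56 kHz and attenuates higher frequencies.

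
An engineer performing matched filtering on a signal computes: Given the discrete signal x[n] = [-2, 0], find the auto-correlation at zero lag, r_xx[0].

The auto-correlation at zero lag r_xx[0] equals the signal energy.
r_xx[0] = sum of x[n]^2 = (-2)^2 + 0^2
= 4 + 0 = 4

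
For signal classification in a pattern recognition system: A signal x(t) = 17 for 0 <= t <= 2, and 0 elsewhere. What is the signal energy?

Energy = integral of |x(t)|^2 dt over the signal duration
= 17^2 * 2 = 289 * 2 = 578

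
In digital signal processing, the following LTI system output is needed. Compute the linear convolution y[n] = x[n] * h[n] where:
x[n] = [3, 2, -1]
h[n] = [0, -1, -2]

y[n] = sum_k x[k]*h[n-k]. Output length = len(x) + len(h) - 1 = 3 + 3 - 1 = 5.
y[0] = 3*0 = 0
y[1] = 2*0 + 3*-1 = -3
y[2] = -1*0 + 2*-1 + 3*-2 = -8
y[3] = -1*-1 + 2*-2 = -3
y[4] = -1*-2 = 2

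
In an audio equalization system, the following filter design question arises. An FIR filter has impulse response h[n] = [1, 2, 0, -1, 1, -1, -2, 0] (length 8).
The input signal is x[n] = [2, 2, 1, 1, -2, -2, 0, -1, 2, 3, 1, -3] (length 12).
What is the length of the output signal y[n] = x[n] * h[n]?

For linear convolution, the output length is:
len(y) = len(x) + len(h) - 1 = 12 + 8 - 1 = 19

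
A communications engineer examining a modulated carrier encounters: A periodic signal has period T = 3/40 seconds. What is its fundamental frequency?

The fundamental frequency is the reciprocal of the period.
f = 1/T = 1/(3/40) = 40/3 Hz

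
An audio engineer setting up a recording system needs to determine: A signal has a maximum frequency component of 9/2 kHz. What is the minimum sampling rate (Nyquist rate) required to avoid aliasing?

By the Nyquist-Shannon sampling theorem,
the minimum sampling rate (Nyquist rate) must be at least 2 * f_max.
Nyquist rate = 2 * 9/2 kHz = 9 kHz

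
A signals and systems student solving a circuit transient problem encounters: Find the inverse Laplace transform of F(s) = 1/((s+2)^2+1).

Standard pair: w/((s+a)^2+w^2) <-> e^(-at)*sin(wt)*u(t)
With a=2, w=1: f(t) = e^(-2t)*sin(t)*u(t)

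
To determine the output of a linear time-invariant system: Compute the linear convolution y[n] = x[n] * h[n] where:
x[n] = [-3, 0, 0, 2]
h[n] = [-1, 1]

y[n] = sum_k x[k]*h[n-k]. Output length = len(x) + len(h) - 1 = 4 + 2 - 1 = 5.
y[0] = -3*-1 = 3
y[1] = 0*-1 + -3*1 = -3
y[2] = 0*-1 + 0*1 = 0
y[3] = 2*-1 + 0*1 = -2
y[4] = 2*1 = 2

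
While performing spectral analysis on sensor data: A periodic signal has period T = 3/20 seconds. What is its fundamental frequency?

The fundamental frequency is the reciprocal of the period.
f = 1/T = 1/(3/20) = 20/3 Hz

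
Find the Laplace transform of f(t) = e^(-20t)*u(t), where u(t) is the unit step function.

Standard Laplace transform pair:
e^(-at)*u(t) <-> 1/(s+a)
With a = 20: L{e^(-20t)*u(t)} = 1/(s+20), ROC: Re(s) > -20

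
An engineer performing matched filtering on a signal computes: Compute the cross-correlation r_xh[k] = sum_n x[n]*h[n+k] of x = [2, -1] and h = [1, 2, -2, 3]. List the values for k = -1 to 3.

Both sequences indexed from 0 and zero outside their support.
Lags with overlap: k = -1 to 3.
  r_xh[-1] = x[1]*h[0] = -1
  r_xh[0] = x[0]*h[0] + x[1]*h[1] = 0
  r_xh[1] = x[0]*h[1] + x[1]*h[2] = 6
  r_xh[2] = x[0]*h[2] + x[1]*h[3] = -7
  r_xh[3] = x[0]*h[3] = 6
r_xh = [-1, 0, 6, -7, 6] (for k = -1, ..., 3)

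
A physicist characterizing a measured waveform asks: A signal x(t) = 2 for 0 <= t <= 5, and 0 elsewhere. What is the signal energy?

Energy = integral of |x(t)|^2 dt over the signal duration
= 2^2 * 5 = 4 * 5 = 20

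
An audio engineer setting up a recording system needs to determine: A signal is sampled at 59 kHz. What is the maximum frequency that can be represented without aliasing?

The maximum frequency that can be represented without aliasing
is the Nyquist frequency: f_max = f_s / 2 = 59 kHz / 2 = 59/2 kHz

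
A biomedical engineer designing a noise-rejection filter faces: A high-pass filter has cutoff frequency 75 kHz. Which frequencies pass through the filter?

A high-pass filter passes all frequencies above the cutoff frequency 75 kHz and attenuates lower frequencies.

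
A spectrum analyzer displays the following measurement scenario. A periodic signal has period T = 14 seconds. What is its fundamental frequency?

The fundamental frequency is the reciprocal of the period.
f = 1/T = 1/(14) = 1/14 Hz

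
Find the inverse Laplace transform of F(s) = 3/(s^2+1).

Standard pair: w/(s^2+w^2) <-> sin(wt)*u(t)
Recognize w^2 = 1, so w = 1; numerator 3 = 3*1.
f(t) = 3*sin(t)*u(t)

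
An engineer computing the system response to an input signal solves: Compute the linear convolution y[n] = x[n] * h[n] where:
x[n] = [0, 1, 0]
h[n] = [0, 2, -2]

y[n] = sum_k x[k]*h[n-k]. Output length = len(x) + len(h) - 1 = 3 + 3 - 1 = 5.
y[0] = 0*0 = 0
y[1] = 1*0 + 0*2 = 0
y[2] = 0*0 + 1*2 + 0*-2 = 2
y[3] = 0*2 + 1*-2 = -2
y[4] = 0*-2 = 0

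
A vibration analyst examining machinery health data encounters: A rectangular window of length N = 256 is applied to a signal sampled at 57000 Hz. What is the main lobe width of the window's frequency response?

For a rectangular window of length N,
the main lobe width in frequency is 2*f_s/N.
= 2*57000/256 = 7125/16 Hz
This determines the minimum frequency separation for resolving two sinusoids.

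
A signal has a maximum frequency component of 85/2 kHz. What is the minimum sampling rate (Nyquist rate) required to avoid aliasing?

By the Nyquist-Shannon sampling theorem,
the minimum sampling rate (Nyquist rate) must be at least 2 * f_max.
Nyquist rate = 2 * 85/2 kHz = 85 kHz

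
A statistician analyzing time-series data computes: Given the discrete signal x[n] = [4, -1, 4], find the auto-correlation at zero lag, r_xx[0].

The auto-correlation at zero lag r_xx[0] equals the signal energy.
r_xx[0] = sum of x[n]^2 = 4^2 + (-1)^2 + 4^2
= 16 + 1 + 16 = 33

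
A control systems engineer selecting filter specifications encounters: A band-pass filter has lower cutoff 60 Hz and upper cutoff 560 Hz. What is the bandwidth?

Bandwidth = f_high - f_low
= 560 Hz - 60 Hz = 500 Hz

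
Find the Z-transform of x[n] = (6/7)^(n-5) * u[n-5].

Time-shifting property: if X(z) = Z{x[n]}, then Z{x[n-d]} = z^(-d) * X(z)
X(z) = z/(z - 6/7) for x[n] = (6/7)^n * u[n]
Z{x[n-5]} = z^(-5) * z/(z - 6/7) = z^(-4)/(z - 6/7)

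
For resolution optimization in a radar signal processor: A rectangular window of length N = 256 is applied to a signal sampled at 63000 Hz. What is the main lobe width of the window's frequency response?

For a rectangular window of length N,
the main lobe width in frequency is 2*f_s/N.
= 2*63000/256 = 7875/16 Hz
This determines the minimum frequency separation for resolving two sinusoids.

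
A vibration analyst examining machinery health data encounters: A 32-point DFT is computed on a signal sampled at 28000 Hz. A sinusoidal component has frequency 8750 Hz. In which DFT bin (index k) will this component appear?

DFT frequency resolution = f_s/N = 28000/32 = 875 Hz
Bin index k = f_signal / resolution = 8750 / 875 = 10
The signal frequency 8750 Hz falls in DFT bin k = 10.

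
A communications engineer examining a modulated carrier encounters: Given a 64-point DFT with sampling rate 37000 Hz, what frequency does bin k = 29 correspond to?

The frequency of DFT bin k is: f_k = k * f_s / N
f_29 = 29 * 37000 / 64 = 134125/8 Hz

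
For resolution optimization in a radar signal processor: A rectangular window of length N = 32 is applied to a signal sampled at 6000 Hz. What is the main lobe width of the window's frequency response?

For a rectangular window of length N,
the main lobe width in frequency is 2*f_s/N.
= 2*6000/32 = 375 Hz
This determines the minimum frequency separation for resolving two sinusoids.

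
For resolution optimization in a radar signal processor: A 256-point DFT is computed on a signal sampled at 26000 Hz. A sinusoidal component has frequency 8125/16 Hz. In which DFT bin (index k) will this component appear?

DFT frequency resolution = f_s/N = 26000/256 = 1625/16 Hz
Bin index k = f_signal / resolution = 8125/16 / 1625/16 = 5
The signal frequency 8125/16 Hz falls in DFT bin k = 5.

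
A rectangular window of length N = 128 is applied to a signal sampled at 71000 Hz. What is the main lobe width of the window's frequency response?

For a rectangular window of length N,
the main lobe width in frequency is 2*f_s/N.
= 2*71000/128 = 8875/8 Hz
This determines the minimum frequency separation for resolving two sinusoids.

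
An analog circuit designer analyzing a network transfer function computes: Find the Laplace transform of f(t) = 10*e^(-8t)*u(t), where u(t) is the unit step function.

Standard Laplace transform pair:
e^(-at)*u(t) <-> 1/(s+a)
With a = 8: L{10*e^(-8t)*u(t)} = 10/(s+8), ROC: Re(s) > -8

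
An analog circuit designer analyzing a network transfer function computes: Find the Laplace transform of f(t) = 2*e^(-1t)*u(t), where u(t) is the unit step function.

Standard Laplace transform pair:
e^(-at)*u(t) <-> 1/(s+a)
With a = 1: L{2*e^(-1t)*u(t)} = 2/(s+1), ROC: Re(s) > -1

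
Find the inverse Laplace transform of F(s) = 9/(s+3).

Standard pair: k/(s+a) <-> k*e^(-at)*u(t)
With k=9, a=3: f(t) = 9*e^(-3t)*u(t)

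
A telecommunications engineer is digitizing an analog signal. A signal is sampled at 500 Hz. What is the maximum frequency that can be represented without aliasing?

The maximum frequency that can be represented without aliasing
is the Nyquist frequency: f_max = f_s / 2 = 500 Hz / 2 = 250 Hz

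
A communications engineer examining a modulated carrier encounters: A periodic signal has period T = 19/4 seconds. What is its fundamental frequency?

The fundamental frequency is the reciprocal of the period.
f = 1/T = 1/(19/4) = 4/19 Hz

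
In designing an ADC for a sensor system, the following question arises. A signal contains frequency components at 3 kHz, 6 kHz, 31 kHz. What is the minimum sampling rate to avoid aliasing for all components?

The highest frequency component is f_max = 31 kHz.
Nyquist rate = 2 * f_max = 2 * 31 kHz = 62 kHz.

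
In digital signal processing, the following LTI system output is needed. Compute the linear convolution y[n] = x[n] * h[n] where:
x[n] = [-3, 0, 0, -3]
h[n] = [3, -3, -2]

y[n] = sum_k x[k]*h[n-k]. Output length = len(x) + len(h) - 1 = 4 + 3 - 1 = 6.
y[0] = -3*3 = -9
y[1] = 0*3 + -3*-3 = 9
y[2] = 0*3 + 0*-3 + -3*-2 = 6
y[3] = -3*3 + 0*-3 + 0*-2 = -9
y[4] = -3*-3 + 0*-2 = 9
y[5] = -3*-2 = 6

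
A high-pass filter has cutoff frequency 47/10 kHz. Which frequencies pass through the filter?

A high-pass filter passes all frequencies above the cutoff frequency 47/10 kHz and attenuates lower frequencies.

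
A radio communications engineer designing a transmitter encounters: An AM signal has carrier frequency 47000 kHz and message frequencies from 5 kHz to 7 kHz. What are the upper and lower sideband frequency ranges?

Upper sideband (USB) = fc + [fm_low, fm_high] = 47000 + [5, 7] = [47005, 47007] kHz
Lower sideband (LSB) = fc - [fm_high, fm_low] = 47000 - [7, 5] = [46993, 46995] kHz
Total occupied spectrum: 46993 kHz to 47007 kHz (plus carrier at 47000 kHz)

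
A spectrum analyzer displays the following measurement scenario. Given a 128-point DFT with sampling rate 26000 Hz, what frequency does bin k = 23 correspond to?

The frequency of DFT bin k is: f_k = k * f_s / N
f_23 = 23 * 26000 / 128 = 37375/8 Hz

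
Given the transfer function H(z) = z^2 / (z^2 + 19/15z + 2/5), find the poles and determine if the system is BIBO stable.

Poles are roots of the denominator: z^2 + 19/15z + 2/5 = 0.
Quadratic formula: z = [-(19/15) +/- sqrt((19/15)^2 - 4*(2/5))] / 2
Discriminant = 361/225 - 8/5 = 1/225; sqrt = 1/15.
z = (-19/15 +/- 1/15) / 2 => z = -3/5 or z = -2/3.
|p1| = 3/5, |p2| = 2/3.
For BIBO stability, all poles must lie inside the unit circle (|p| < 1).
System is STABLE since both |p| < 1.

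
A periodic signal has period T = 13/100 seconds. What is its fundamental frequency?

The fundamental frequency is the reciprocal of the period.
f = 1/T = 1/(13/100) = 100/13 Hz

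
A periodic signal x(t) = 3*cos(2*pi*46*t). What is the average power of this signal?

Average power of A*cos(wt) is A^2/2.
P = 3^2 / 2 = 9/2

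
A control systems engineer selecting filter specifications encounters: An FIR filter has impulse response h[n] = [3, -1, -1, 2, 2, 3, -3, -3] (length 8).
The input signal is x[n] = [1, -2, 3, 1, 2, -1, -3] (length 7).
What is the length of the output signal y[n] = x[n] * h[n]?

For linear convolution, the output length is:
len(y) = len(x) + len(h) - 1 = 7 + 8 - 1 = 14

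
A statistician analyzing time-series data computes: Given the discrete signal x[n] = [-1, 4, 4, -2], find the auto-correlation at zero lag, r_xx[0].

The auto-correlation at zero lag r_xx[0] equals the signal energy.
r_xx[0] = sum of x[n]^2 = (-1)^2 + 4^2 + 4^2 + (-2)^2
= 1 + 16 + 16 + 4 = 37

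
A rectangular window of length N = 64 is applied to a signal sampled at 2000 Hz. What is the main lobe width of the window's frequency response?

For a rectangular window of length N,
the main lobe width in frequency is 2*f_s/N.
= 2*2000/64 = 125/2 Hz
This determines the minimum frequency separation for resolving two sinusoids.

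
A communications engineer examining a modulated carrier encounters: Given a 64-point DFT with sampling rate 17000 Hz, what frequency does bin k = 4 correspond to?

The frequency of DFT bin k is: f_k = k * f_s / N
f_4 = 4 * 17000 / 64 = 2125/2 Hz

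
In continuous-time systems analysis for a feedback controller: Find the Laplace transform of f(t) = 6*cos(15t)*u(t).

Standard pair: cos(wt)*u(t) <-> s/(s^2+w^2)
With w = 15: L{6*cos(15t)*u(t)} = 6s/(s^2+225)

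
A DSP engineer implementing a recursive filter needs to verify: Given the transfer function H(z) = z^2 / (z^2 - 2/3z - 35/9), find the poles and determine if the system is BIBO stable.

Poles are roots of the denominator: z^2 - 2/3z - 35/9 = 0.
Quadratic formula: z = [-(-2/3) +/- sqrt((-2/3)^2 - 4*(-35/9))] / 2
Discriminant = 4/9 + 140/9 = 16; sqrt = 4.
z = (2/3 +/- 4) / 2 => z = 7/3 or z = -5/3.
|p1| = 7/3, |p2| = 5/3.
For BIBO stability, all poles must lie inside the unit circle (|p| < 1).
System is UNSTABLE since at least one |p| >= 1.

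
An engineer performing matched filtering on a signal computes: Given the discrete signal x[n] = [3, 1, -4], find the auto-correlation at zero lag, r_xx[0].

The auto-correlation at zero lag r_xx[0] equals the signal energy.
r_xx[0] = sum of x[n]^2 = 3^2 + 1^2 + (-4)^2
= 9 + 1 + 16 = 26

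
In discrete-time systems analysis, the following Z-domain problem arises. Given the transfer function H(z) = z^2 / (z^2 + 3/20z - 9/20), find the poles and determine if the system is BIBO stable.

Poles are roots of the denominator: z^2 + 3/20z - 9/20 = 0.
Quadratic formula: z = [-(3/20) +/- sqrt((3/20)^2 - 4*(-9/20))] / 2
Discriminant = 9/400 + 9/5 = 729/400; sqrt = 27/20.
z = (-3/20 +/- 27/20) / 2 => z = 3/5 or z = -3/4.
|p1| = 3/5, |p2| = 3/4.
For BIBO stability, all poles must lie inside the unit circle (|p| < 1).
System is STABLE since both |p| < 1.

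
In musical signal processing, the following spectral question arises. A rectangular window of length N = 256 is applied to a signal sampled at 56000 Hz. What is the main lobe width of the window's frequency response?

For a rectangular window of length N,
the main lobe width in frequency is 2*f_s/N.
= 2*56000/256 = 875/2 Hz
This determines the minimum frequency separation for resolving two sinusoids.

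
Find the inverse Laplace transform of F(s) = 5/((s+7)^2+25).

Standard pair: w/((s+a)^2+w^2) <-> e^(-at)*sin(wt)*u(t)
With a=7, w=5: f(t) = e^(-7t)*sin(5t)*u(t)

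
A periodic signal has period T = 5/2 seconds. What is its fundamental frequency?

The fundamental frequency is the reciprocal of the period.
f = 1/T = 1/(5/2) = 2/5 Hz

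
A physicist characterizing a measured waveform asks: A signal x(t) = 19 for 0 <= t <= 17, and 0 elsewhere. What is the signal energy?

Energy = integral of |x(t)|^2 dt over the signal duration
= 19^2 * 17 = 361 * 17 = 6137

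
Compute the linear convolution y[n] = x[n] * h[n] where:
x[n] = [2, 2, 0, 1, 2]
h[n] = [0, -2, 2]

y[n] = sum_k x[k]*h[n-k]. Output length = len(x) + len(h) - 1 = 5 + 3 - 1 = 7.
y[0] = 2*0 = 0
y[1] = 2*0 + 2*-2 = -4
y[2] = 0*0 + 2*-2 + 2*2 = 0
y[3] = 1*0 + 0*-2 + 2*2 = 4
y[4] = 2*0 + 1*-2 + 0*2 = -2
y[5] = 2*-2 + 1*2 = -2
y[6] = 2*2 = 4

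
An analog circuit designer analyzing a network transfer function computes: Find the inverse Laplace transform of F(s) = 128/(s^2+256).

Standard pair: w/(s^2+w^2) <-> sin(wt)*u(t)
Recognize w^2 = 256, so w = 16; numerator 128 = 8*16.
f(t) = 8*sin(16t)*u(t)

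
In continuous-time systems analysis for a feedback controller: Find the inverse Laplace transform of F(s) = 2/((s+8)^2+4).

Standard pair: w/((s+a)^2+w^2) <-> e^(-at)*sin(wt)*u(t)
With a=8, w=2: f(t) = e^(-8t)*sin(2t)*u(t)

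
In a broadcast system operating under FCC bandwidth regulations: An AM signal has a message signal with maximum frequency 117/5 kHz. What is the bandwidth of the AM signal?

In AM (double-sideband), the bandwidth is twice the message frequency.
BW = 2 * f_m = 2 * 117/5 kHz = 234/5 kHz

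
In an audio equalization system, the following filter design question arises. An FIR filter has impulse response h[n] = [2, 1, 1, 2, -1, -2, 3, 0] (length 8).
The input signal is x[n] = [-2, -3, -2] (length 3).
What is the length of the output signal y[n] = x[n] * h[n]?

For linear convolution, the output length is:
len(y) = len(x) + len(h) - 1 = 3 + 8 - 1 = 10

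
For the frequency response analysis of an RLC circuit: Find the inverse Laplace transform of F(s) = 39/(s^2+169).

Standard pair: w/(s^2+w^2) <-> sin(wt)*u(t)
Recognize w^2 = 169, so w = 13; numerator 39 = 3*13.
f(t) = 3*sin(13t)*u(t)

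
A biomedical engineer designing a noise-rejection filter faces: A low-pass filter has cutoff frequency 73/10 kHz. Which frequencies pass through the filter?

A low-pass filter passes all frequencies below the cutoff frequency 73/10 kHz and attenuates higher frequencies.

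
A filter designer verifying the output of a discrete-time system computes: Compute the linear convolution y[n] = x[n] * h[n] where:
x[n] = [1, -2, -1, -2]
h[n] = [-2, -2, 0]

y[n] = sum_k x[k]*h[n-k]. Output length = len(x) + len(h) - 1 = 4 + 3 - 1 = 6.
y[0] = 1*-2 = -2
y[1] = -2*-2 + 1*-2 = 2
y[2] = -1*-2 + -2*-2 + 1*0 = 6
y[3] = -2*-2 + -1*-2 + -2*0 = 6
y[4] = -2*-2 + -1*0 = 4
y[5] = -2*0 = 0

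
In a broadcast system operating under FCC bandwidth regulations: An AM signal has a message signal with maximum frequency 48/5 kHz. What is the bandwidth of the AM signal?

In AM (double-sideband), the bandwidth is twice the message frequency.
BW = 2 * f_m = 2 * 48/5 kHz = 96/5 kHz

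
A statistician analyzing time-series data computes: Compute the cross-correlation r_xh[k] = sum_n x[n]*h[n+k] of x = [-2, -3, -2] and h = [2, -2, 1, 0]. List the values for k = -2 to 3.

Both sequences indexed from 0 and zero outside their support.
Lags with overlap: k = -2 to 3.
  r_xh[-2] = x[2]*h[0] = -4
  r_xh[-1] = x[1]*h[0] + x[2]*h[1] = -2
  r_xh[0] = x[0]*h[0] + x[1]*h[1] + x[2]*h[2] = 0
  r_xh[1] = x[0]*h[1] + x[1]*h[2] + x[2]*h[3] = 1
  r_xh[2] = x[0]*h[2] + x[1]*h[3] = -2
  r_xh[3] = x[0]*h[3] = 0
r_xh = [-4, -2, 0, 1, -2, 0] (for k = -2, ..., 3)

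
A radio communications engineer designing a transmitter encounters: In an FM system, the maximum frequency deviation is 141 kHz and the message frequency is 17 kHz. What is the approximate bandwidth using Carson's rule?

Carson's rule: BW = 2*(delta_f + f_m)
= 2*(141 + 17) kHz = 316 kHz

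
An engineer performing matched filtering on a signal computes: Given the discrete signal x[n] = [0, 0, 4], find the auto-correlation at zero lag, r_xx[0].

The auto-correlation at zero lag r_xx[0] equals the signal energy.
r_xx[0] = sum of x[n]^2 = 0^2 + 0^2 + 4^2
= 0 + 0 + 16 = 16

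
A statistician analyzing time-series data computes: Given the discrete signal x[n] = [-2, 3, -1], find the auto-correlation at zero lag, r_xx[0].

The auto-correlation at zero lag r_xx[0] equals the signal energy.
r_xx[0] = sum of x[n]^2 = (-2)^2 + 3^2 + (-1)^2
= 4 + 9 + 1 = 14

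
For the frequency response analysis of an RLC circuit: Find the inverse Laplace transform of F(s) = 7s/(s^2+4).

Standard pair: s/(s^2+w^2) <-> cos(wt)*u(t)
With k=7, w=2: f(t) = 7*cos(2t)*u(t)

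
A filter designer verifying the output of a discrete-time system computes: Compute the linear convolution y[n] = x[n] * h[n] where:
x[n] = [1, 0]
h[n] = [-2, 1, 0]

y[n] = sum_k x[k]*h[n-k]. Output length = len(x) + len(h) - 1 = 2 + 3 - 1 = 4.
y[0] = 1*-2 = -2
y[1] = 0*-2 + 1*1 = 1
y[2] = 0*1 + 1*0 = 0
y[3] = 0*0 = 0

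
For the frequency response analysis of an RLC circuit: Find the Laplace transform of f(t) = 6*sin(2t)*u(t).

Standard pair: sin(wt)*u(t) <-> w/(s^2+w^2)
With w = 2: L{6*sin(2t)*u(t)} = 12/(s^2+4)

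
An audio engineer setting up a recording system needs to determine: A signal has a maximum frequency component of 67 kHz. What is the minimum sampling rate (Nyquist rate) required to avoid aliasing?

By the Nyquist-Shannon sampling theorem,
the minimum sampling rate (Nyquist rate) must be at least 2 * f_max.
Nyquist rate = 2 * 67 kHz = 134 kHz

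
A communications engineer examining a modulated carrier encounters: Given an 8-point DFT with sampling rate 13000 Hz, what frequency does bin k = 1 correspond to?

The frequency of DFT bin k is: f_k = k * f_s / N
f_1 = 1 * 13000 / 8 = 1625 Hz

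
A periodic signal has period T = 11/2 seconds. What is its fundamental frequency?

The fundamental frequency is the reciprocal of the period.
f = 1/T = 1/(11/2) = 2/11 Hz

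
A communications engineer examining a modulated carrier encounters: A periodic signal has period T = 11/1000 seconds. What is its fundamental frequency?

The fundamental frequency is the reciprocal of the period.
f = 1/T = 1/(11/1000) = 1000/11 Hz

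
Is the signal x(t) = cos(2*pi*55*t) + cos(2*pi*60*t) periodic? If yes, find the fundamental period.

f1 = 55 Hz, f2 = 60 Hz
Period T1 = 1/55, T2 = 1/60
Ratio T1/T2 = 60/55, which is rational.
The signal is periodic with fundamental period T = 1/GCD(55,60) = 1/5 s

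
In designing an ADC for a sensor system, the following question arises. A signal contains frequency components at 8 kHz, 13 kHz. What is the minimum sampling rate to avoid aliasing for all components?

The highest frequency component is f_max = 13 kHz.
Nyquist rate = 2 * f_max = 2 * 13 kHz = 26 kHz.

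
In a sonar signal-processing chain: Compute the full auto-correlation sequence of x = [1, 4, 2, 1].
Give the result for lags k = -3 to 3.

r_xx[k] = sum_m x[m]*x[m+k], indexed from 0, for k = -3 to 3:
  r_xx[-3] = x[3]*x[0] = 1
  r_xx[-2] = x[2]*x[0] + x[3]*x[1] = 6
  r_xx[-1] = x[1]*x[0] + x[2]*x[1] + x[3]*x[2] = 14
  r_xx[0] = x[0]*x[0] + x[1]*x[1] + x[2]*x[2] + x[3]*x[3] = 22
  r_xx[1] = x[0]*x[1] + x[1]*x[2] + x[2]*x[3] = 14
  r_xx[2] = x[0]*x[2] + x[1]*x[3] = 6
  r_xx[3] = x[0]*x[3] = 1
r_xx = [1, 6, 14, 22, 14, 6, 1]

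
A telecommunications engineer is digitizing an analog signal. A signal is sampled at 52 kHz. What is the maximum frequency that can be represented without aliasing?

The maximum frequency that can be represented without aliasing
is the Nyquist frequency: f_max = f_s / 2 = 52 kHz / 2 = 26 kHz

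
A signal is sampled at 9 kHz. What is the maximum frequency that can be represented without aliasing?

The maximum frequency that can be represented without aliasing
is the Nyquist frequency: f_max = f_s / 2 = 9 kHz / 2 = 9/2 kHz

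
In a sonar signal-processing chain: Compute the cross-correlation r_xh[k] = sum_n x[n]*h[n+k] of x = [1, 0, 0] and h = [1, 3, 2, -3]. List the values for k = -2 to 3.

Both sequences indexed from 0 and zero outside their support.
Lags with overlap: k = -2 to 3.
  r_xh[-2] = x[2]*h[0] = 0
  r_xh[-1] = x[1]*h[0] + x[2]*h[1] = 0
  r_xh[0] = x[0]*h[0] + x[1]*h[1] + x[2]*h[2] = 1
  r_xh[1] = x[0]*h[1] + x[1]*h[2] + x[2]*h[3] = 3
  r_xh[2] = x[0]*h[2] + x[1]*h[3] = 2
  r_xh[3] = x[0]*h[3] = -3
r_xh = [0, 0, 1, 3, 2, -3] (for k = -2, ..., 3)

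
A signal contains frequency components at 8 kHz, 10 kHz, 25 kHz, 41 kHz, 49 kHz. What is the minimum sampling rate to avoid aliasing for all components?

The highest frequency component is f_max = 49 kHz.
Nyquist rate = 2 * f_max = 2 * 49 kHz = 98 kHz.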